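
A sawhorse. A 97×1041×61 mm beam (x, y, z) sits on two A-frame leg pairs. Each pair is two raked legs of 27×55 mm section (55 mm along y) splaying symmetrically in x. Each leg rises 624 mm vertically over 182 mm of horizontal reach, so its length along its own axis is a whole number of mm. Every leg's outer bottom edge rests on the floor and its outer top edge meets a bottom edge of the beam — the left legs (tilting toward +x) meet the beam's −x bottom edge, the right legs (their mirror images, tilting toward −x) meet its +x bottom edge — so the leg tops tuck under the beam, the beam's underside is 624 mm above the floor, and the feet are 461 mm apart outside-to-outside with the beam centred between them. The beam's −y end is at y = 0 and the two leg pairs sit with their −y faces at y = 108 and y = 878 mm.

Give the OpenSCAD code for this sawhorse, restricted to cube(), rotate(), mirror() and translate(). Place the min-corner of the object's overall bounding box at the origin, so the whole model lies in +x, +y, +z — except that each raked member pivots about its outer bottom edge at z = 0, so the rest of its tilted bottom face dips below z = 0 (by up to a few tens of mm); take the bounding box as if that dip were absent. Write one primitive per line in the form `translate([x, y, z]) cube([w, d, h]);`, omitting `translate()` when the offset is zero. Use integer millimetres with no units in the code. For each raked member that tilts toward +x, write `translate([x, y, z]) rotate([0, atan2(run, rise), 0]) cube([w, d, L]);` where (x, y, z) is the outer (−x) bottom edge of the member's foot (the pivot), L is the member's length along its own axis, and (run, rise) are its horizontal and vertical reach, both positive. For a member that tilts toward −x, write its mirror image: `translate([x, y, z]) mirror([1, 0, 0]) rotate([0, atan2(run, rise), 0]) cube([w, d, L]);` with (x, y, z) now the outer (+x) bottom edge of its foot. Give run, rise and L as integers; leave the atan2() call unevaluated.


translate([182, 0, 624]) cube([97, 1041, 61]);
translate([0, 108, 0]) rotate([0, atan2(182, 624), 0]) cube([27, 55, 650]);
translate([461, 108, 0]) mirror([1, 0, 0]) rotate([0, atan2(182, 624), 0]) cube([27, 55, 650]);
translate([0, 878, 0]) rotate([0, atan2(182, 624), 0]) cube([27, 55, 650]);
translate([461, 878, 0]) mirror([1, 0, 0]) rotate([0, atan2(182, 624), 0]) cube([27, 55, 650]);


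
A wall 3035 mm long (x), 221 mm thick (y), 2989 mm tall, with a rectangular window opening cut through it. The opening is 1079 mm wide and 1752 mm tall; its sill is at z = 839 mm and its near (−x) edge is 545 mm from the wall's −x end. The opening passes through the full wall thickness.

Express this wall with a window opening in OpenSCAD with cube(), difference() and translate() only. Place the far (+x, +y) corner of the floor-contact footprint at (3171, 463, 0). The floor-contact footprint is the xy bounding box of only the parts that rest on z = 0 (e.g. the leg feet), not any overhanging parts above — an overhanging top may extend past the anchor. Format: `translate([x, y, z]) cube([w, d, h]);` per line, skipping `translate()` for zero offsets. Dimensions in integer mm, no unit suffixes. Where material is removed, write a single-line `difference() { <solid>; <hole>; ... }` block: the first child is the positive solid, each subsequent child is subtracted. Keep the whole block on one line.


difference() { translate([136, 242, 0]) cube([3035, 221, 2989]); translate([681, 242, 839]) cube([1079, 221, 1752]); }


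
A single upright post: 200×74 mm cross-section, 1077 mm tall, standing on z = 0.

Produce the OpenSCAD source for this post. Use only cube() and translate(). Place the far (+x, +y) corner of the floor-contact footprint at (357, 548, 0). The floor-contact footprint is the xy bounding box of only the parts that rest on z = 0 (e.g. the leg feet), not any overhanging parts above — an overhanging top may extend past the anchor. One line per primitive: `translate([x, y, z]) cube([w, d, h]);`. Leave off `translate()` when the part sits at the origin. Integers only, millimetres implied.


translate([157, 474, 0]) cube([200, 74, 1077]);


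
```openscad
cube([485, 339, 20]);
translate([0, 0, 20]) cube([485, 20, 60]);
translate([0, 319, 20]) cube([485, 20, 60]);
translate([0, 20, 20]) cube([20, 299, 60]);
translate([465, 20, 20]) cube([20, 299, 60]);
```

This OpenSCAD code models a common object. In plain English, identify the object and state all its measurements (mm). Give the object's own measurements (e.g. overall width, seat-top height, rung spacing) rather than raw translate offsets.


An open-topped rectangular box: outside dimensions 485×339×80 mm, with a uniform wall and base thickness of 20 mm. The base is a full 485×339 slab on the floor; four walls sit on top of the base. The front and back walls (the −y and +y sides) span the full width; the two side walls fit between them.


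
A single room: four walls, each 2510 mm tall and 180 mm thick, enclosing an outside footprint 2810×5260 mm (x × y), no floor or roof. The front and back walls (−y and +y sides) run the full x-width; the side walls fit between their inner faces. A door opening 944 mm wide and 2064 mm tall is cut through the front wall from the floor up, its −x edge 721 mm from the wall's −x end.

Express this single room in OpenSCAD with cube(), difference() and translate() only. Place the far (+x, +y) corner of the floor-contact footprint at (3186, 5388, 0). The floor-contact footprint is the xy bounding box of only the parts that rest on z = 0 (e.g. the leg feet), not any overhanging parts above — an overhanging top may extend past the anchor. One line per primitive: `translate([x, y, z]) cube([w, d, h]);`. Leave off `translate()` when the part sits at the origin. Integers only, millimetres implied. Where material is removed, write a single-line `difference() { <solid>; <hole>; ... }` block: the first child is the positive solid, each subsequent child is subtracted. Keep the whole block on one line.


difference() { translate([376, 128, 0]) cube([2810, 180, 2510]); translate([1097, 128, 0]) cube([944, 180, 2064]); }
translate([376, 5208, 0]) cube([2810, 180, 2510]);
translate([376, 308, 0]) cube([180, 4900, 2510]);
translate([3006, 308, 0]) cube([180, 4900, 2510]);


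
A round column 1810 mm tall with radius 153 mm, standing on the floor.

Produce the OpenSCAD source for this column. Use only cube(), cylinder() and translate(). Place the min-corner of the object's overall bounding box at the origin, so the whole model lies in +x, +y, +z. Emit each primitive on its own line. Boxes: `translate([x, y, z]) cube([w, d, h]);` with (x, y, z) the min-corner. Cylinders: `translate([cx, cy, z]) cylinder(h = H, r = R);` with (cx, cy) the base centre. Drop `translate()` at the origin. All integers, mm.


translate([153, 153, 0]) cylinder(h = 1810, r = 153);


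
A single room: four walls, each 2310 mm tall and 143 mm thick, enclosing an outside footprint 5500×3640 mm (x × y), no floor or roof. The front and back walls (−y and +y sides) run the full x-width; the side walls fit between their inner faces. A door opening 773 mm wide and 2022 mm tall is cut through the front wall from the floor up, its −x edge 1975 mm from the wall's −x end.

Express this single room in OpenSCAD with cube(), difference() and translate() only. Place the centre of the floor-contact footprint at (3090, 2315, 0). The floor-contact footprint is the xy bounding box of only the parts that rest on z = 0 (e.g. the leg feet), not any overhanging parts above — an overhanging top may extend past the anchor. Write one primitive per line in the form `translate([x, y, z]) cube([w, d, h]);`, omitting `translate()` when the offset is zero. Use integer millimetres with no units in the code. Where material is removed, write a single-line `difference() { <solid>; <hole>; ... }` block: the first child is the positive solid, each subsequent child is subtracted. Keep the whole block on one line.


difference() { translate([340, 495, 0]) cube([5500, 143, 2310]); translate([2315, 495, 0]) cube([773, 143, 2022]); }
translate([340, 3992, 0]) cube([5500, 143, 2310]);
translate([340, 638, 0]) cube([143, 3354, 2310]);
translate([5697, 638, 0]) cube([143, 3354, 2310]);


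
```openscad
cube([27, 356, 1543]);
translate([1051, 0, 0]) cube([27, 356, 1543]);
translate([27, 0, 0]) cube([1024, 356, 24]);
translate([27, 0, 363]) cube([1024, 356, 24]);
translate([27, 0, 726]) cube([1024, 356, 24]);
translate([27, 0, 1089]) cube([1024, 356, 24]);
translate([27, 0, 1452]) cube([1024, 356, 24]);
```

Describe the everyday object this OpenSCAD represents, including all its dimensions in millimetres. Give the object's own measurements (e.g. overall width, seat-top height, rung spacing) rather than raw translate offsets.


An open bookshelf. Two side panels, each 27 mm thick, 356 mm deep and 1543 mm tall, stand 1078 mm apart (outside-to-outside). Between them sit 5 shelves, each 24 mm thick and 356 mm deep, spanning the full gap between the sides. The bottom shelf rests on the floor (its underside at z = 0) and the clear gap between one shelf's top and the next shelf's underside is 339 mm.


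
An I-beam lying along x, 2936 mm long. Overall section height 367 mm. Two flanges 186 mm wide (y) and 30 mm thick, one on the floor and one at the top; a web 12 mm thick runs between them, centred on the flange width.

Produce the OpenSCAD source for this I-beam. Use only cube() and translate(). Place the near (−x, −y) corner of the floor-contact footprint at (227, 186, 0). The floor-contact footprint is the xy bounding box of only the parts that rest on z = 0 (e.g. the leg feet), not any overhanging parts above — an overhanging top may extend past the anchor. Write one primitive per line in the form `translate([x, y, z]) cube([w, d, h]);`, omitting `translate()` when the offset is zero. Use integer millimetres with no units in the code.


translate([227, 186, 0]) cube([2936, 186, 30]);
translate([227, 273, 30]) cube([2936, 12, 307]);
translate([227, 186, 337]) cube([2936, 186, 30]);


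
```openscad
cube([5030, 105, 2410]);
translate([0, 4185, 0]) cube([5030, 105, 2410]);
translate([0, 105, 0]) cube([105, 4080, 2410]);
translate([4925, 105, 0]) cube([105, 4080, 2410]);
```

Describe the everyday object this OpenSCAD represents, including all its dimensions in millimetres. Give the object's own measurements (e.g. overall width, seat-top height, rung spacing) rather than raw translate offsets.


The wall frame of a small rectangular building: four walls, each 2410 mm tall and 105 mm thick, enclosing a footprint 5030 mm (x) by 4290 mm (y) outside-to-outside, with no floor or roof. The front and back walls (the −y and +y sides) span the full width; the two side walls fit between them.


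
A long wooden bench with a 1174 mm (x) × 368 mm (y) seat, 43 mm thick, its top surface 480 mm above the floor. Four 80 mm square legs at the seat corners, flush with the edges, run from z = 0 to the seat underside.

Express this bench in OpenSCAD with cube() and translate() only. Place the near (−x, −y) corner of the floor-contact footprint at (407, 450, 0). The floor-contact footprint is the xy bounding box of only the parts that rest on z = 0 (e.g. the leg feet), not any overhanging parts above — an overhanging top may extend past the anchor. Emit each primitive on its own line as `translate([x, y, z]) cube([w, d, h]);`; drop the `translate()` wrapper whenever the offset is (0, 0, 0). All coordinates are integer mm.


// leg_h = 480 − 43 = 437
translate([407, 450, 437]) cube([1174, 368, 43]);
translate([407, 450, 0]) cube([80, 80, 437]);
translate([407, 738, 0]) cube([80, 80, 437]);
translate([1501, 450, 0]) cube([80, 80, 437]);
translate([1501, 738, 0]) cube([80, 80, 437]);


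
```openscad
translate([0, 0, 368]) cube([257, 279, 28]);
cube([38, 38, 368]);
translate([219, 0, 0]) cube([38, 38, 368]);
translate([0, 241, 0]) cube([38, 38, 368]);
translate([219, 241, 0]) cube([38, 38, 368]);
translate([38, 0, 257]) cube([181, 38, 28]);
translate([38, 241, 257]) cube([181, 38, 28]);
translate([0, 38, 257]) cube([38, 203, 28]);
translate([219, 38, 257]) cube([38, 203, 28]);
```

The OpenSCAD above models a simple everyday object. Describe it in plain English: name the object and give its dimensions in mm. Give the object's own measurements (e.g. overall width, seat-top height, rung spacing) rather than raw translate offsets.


A simple wooden stool: a rectangular seat 257 mm (x) by 279 mm (y), 28 mm thick, top face at z = 396 mm, on four square legs, each 38×38 mm in cross-section. The legs rest on z = 0, each flush with a corner of the seat. Four stretchers, 38 mm wide and 28 mm tall, connect adjacent legs with their undersides at z = 257 mm, each running between the inner faces of the legs it joins and aligned with the legs' outer faces on the other axis.


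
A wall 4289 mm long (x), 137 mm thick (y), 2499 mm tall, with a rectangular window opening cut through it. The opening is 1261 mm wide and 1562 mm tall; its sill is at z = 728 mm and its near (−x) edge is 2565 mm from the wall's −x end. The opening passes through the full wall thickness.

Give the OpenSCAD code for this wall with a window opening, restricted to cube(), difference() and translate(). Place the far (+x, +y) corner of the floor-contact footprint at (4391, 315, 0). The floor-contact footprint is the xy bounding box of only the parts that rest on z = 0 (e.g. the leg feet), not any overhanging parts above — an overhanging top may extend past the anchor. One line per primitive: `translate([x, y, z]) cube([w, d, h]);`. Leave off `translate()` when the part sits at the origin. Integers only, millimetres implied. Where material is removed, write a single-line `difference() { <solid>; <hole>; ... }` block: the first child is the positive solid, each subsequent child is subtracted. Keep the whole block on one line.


difference() { translate([102, 178, 0]) cube([4289, 137, 2499]); translate([2667, 178, 728]) cube([1261, 137, 1562]); }


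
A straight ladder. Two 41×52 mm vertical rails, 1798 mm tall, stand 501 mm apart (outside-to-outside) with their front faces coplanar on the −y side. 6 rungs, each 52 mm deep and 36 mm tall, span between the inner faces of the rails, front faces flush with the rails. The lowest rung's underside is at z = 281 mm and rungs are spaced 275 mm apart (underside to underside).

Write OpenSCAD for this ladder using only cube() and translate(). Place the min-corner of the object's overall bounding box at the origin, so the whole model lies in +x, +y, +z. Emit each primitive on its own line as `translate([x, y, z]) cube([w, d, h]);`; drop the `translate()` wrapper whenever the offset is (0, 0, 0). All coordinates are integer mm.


cube([41, 52, 1798]);
translate([460, 0, 0]) cube([41, 52, 1798]);
translate([41, 0, 281]) cube([419, 52, 36]);
translate([41, 0, 556]) cube([419, 52, 36]);
translate([41, 0, 831]) cube([419, 52, 36]);
translate([41, 0, 1106]) cube([419, 52, 36]);
translate([41, 0, 1381]) cube([419, 52, 36]);
translate([41, 0, 1656]) cube([419, 52, 36]);


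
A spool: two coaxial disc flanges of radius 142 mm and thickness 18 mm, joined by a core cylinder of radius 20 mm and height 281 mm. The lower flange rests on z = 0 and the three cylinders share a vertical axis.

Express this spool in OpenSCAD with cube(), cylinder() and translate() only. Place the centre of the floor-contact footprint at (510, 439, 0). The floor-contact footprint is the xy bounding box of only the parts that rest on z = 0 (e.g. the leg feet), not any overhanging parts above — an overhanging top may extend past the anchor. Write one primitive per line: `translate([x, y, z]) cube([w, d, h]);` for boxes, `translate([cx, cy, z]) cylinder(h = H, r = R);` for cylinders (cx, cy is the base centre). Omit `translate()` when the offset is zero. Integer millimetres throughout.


translate([510, 439, 0]) cylinder(h = 18, r = 142);
translate([510, 439, 18]) cylinder(h = 281, r = 20);
translate([510, 439, 299]) cylinder(h = 18, r = 142);


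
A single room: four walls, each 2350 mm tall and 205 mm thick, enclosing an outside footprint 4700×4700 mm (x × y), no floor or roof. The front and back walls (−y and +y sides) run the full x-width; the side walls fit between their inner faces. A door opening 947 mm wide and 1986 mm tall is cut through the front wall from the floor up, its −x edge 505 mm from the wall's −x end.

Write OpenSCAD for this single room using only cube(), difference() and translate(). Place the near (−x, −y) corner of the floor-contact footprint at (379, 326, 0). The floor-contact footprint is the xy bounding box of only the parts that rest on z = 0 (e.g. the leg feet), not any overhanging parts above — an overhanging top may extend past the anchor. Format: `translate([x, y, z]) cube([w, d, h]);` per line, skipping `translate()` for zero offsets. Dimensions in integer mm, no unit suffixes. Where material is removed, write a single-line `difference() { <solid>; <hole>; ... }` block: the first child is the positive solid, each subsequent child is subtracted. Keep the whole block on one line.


difference() { translate([379, 326, 0]) cube([4700, 205, 2350]); translate([884, 326, 0]) cube([947, 205, 1986]); }
translate([379, 4821, 0]) cube([4700, 205, 2350]);
translate([379, 531, 0]) cube([205, 4290, 2350]);
translate([4874, 531, 0]) cube([205, 4290, 2350]);


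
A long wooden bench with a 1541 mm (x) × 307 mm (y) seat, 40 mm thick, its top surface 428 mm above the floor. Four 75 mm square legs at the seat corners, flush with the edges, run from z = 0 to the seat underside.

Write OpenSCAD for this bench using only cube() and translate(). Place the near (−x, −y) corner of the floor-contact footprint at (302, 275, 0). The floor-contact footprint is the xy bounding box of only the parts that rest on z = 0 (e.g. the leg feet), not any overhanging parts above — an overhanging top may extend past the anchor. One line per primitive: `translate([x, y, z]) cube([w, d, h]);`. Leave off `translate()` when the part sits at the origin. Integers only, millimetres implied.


translate([302, 275, 388]) cube([1541, 307, 40]);
translate([302, 275, 0]) cube([75, 75, 388]);
translate([302, 507, 0]) cube([75, 75, 388]);
translate([1768, 275, 0]) cube([75, 75, 388]);
translate([1768, 507, 0]) cube([75, 75, 388]);


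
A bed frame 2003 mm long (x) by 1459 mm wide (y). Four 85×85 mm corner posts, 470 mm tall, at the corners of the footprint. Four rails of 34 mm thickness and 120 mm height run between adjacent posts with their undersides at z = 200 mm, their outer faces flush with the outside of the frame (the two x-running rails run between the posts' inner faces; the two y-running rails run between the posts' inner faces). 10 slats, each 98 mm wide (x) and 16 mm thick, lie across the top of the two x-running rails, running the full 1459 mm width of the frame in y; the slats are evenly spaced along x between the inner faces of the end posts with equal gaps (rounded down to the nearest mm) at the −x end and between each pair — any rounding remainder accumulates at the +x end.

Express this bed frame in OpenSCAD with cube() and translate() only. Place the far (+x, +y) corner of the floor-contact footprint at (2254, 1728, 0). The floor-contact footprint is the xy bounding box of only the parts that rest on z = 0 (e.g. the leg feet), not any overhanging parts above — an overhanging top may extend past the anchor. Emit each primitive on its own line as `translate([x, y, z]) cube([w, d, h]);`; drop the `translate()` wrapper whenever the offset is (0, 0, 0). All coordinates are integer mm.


translate([251, 269, 0]) cube([85, 85, 470]);
translate([251, 1643, 0]) cube([85, 85, 470]);
translate([2169, 269, 0]) cube([85, 85, 470]);
translate([2169, 1643, 0]) cube([85, 85, 470]);
translate([336, 269, 200]) cube([1833, 34, 120]);
translate([336, 1694, 200]) cube([1833, 34, 120]);
translate([251, 354, 200]) cube([34, 1289, 120]);
translate([2220, 354, 200]) cube([34, 1289, 120]);
translate([413, 269, 320]) cube([98, 1459, 16]);
translate([588, 269, 320]) cube([98, 1459, 16]);
translate([763, 269, 320]) cube([98, 1459, 16]);
translate([938, 269, 320]) cube([98, 1459, 16]);
translate([1113, 269, 320]) cube([98, 1459, 16]);
translate([1288, 269, 320]) cube([98, 1459, 16]);
translate([1463, 269, 320]) cube([98, 1459, 16]);
translate([1638, 269, 320]) cube([98, 1459, 16]);
translate([1813, 269, 320]) cube([98, 1459, 16]);
translate([1988, 269, 320]) cube([98, 1459, 16]);


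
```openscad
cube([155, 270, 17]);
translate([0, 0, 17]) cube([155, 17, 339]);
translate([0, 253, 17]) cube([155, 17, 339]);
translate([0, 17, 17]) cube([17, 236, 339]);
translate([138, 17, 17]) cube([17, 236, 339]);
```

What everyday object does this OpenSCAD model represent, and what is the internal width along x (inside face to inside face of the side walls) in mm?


An open box. The internal width is 121 mm.

A 155×270 base slab with four walls standing on it — an open box. The base is 155 mm wide and the walls are 17 mm thick, so the internal width is 155 − 2 × 17 = 121 mm.


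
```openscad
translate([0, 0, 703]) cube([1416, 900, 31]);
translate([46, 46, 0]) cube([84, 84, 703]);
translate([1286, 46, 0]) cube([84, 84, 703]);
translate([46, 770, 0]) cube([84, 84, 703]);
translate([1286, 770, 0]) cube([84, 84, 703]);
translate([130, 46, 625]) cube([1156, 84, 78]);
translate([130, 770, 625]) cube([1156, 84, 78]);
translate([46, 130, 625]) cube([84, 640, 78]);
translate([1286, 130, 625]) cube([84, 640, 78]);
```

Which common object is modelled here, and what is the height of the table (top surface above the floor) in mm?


A table. The table height is 734 mm.

A 1416×900×31 slab sits at z = 703 on four 84 mm square posts — a table. The top surface is at 703 + 31 = 734 mm.


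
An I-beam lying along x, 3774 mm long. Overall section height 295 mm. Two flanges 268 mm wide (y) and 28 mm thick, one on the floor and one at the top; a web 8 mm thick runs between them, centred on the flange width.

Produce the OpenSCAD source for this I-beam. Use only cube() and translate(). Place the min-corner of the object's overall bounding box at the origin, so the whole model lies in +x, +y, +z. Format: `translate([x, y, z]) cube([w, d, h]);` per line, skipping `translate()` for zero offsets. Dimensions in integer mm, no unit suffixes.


cube([3774, 268, 28]);
translate([0, 130, 28]) cube([3774, 8, 239]);
translate([0, 0, 267]) cube([3774, 268, 28]);


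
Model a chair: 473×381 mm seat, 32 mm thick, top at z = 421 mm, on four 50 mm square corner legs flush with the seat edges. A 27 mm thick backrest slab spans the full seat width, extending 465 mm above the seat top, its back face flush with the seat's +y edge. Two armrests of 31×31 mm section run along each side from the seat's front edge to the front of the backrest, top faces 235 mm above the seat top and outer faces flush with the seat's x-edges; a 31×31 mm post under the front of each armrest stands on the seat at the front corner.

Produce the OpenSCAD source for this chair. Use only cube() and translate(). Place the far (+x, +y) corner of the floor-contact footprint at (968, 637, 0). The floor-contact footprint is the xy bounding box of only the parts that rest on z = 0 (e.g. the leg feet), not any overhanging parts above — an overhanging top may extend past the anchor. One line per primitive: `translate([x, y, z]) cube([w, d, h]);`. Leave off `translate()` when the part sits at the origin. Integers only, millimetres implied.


// leg_h = 421 - 32 = 389
// arm post h = 235 - 31 = 204
translate([495, 256, 389]) cube([473, 381, 32]);
translate([495, 256, 0]) cube([50, 50, 389]);
translate([918, 256, 0]) cube([50, 50, 389]);
translate([495, 587, 0]) cube([50, 50, 389]);
translate([918, 587, 0]) cube([50, 50, 389]);
translate([495, 610, 421]) cube([473, 27, 465]);
translate([495, 256, 625]) cube([31, 354, 31]);
translate([937, 256, 625]) cube([31, 354, 31]);
translate([495, 256, 421]) cube([31, 31, 204]);
translate([937, 256, 421]) cube([31, 31, 204]);


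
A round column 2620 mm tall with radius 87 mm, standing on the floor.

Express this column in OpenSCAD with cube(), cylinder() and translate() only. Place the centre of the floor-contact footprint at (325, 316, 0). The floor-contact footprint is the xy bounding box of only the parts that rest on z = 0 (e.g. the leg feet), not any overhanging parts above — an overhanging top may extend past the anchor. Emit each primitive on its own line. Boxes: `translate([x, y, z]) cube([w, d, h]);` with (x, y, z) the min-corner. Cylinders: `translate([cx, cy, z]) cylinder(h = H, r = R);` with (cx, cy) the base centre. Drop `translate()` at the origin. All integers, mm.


translate([325, 316, 0]) cylinder(h = 2620, r = 87);


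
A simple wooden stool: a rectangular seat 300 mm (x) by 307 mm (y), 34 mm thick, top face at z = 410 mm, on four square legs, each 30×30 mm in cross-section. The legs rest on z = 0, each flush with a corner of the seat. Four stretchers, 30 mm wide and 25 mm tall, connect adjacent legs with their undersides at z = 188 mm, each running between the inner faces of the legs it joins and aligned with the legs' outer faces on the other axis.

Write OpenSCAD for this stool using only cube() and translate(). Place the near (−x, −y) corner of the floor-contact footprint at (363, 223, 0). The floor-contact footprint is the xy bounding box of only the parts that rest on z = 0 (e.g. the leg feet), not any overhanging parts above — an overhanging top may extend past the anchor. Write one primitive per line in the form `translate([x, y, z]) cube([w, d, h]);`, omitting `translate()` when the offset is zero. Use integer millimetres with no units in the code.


// leg_h = 410 - 34 = 376
// stretcher span = 300 - 2*30 = 240
translate([363, 223, 376]) cube([300, 307, 34]);
translate([363, 223, 0]) cube([30, 30, 376]);
translate([633, 223, 0]) cube([30, 30, 376]);
translate([363, 500, 0]) cube([30, 30, 376]);
translate([633, 500, 0]) cube([30, 30, 376]);
translate([393, 223, 188]) cube([240, 30, 25]);
translate([393, 500, 188]) cube([240, 30, 25]);
translate([363, 253, 188]) cube([30, 247, 25]);
translate([633, 253, 188]) cube([30, 247, 25]);


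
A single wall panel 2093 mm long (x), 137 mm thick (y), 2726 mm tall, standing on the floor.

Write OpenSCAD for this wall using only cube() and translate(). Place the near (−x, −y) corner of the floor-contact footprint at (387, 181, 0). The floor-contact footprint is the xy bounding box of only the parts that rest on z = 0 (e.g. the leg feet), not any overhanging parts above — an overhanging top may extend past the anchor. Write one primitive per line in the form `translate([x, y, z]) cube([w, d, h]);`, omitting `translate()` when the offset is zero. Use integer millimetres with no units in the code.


translate([387, 181, 0]) cube([2093, 137, 2726]);


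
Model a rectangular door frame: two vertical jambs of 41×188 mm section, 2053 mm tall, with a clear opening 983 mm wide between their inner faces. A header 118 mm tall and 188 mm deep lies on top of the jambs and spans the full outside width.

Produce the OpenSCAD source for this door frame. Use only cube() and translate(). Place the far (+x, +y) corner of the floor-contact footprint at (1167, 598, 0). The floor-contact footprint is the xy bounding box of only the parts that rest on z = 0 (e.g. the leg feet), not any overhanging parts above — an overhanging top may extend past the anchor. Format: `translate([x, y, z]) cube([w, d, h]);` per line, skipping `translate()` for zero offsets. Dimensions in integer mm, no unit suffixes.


translate([102, 410, 0]) cube([41, 188, 2053]);
translate([1126, 410, 0]) cube([41, 188, 2053]);
translate([102, 410, 2053]) cube([1065, 188, 118]);


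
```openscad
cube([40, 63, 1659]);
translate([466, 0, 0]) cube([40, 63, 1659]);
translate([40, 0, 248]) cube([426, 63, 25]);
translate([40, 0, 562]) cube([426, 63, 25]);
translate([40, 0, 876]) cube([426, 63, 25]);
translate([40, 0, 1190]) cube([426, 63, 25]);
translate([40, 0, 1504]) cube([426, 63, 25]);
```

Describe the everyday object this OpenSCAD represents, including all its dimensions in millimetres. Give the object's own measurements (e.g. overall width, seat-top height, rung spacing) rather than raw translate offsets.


A straight ladder. Two 40×63 mm vertical rails, 1659 mm tall, stand 506 mm apart (outside-to-outside) with their front faces coplanar on the −y side. 5 rungs, each 63 mm deep and 25 mm tall, span between the inner faces of the rails, front faces flush with the rails. The lowest rung's underside is at z = 248 mm and rungs are spaced 314 mm apart (underside to underside).


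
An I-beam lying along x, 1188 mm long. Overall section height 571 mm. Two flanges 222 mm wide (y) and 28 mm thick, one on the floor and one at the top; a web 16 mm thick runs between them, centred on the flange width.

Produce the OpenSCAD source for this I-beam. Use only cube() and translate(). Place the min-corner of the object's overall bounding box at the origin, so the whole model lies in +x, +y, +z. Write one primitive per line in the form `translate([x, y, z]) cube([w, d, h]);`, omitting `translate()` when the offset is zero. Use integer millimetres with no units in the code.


cube([1188, 222, 28]);
translate([0, 103, 28]) cube([1188, 16, 515]);
translate([0, 0, 543]) cube([1188, 222, 28]);


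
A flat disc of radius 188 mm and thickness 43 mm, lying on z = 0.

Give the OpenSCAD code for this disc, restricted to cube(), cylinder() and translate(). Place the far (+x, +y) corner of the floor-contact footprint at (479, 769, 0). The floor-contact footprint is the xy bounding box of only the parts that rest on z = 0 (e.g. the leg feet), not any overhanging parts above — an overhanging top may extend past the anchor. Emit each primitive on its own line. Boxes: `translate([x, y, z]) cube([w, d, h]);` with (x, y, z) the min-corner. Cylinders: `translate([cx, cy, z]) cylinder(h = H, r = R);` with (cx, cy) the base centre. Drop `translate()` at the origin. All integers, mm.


translate([291, 581, 0]) cylinder(h = 43, r = 188);


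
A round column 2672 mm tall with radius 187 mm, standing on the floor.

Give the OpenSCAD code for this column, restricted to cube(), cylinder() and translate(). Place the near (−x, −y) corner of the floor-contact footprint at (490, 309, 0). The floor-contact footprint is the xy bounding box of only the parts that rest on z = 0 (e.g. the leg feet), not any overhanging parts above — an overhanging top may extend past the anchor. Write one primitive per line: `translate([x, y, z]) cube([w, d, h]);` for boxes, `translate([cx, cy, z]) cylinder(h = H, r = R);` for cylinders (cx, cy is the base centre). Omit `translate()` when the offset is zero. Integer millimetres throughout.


translate([677, 496, 0]) cylinder(h = 2672, r = 187);


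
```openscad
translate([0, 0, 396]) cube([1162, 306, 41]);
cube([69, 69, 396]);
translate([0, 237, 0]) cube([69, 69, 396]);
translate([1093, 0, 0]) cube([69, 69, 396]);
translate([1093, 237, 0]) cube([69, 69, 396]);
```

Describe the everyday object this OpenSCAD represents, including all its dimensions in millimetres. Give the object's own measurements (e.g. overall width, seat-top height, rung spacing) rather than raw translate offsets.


A bench: a 1162×306 mm seat slab, 41 mm thick, top at z = 437 mm, on four 69×69 mm square legs flush with the seat corners and standing on z = 0.


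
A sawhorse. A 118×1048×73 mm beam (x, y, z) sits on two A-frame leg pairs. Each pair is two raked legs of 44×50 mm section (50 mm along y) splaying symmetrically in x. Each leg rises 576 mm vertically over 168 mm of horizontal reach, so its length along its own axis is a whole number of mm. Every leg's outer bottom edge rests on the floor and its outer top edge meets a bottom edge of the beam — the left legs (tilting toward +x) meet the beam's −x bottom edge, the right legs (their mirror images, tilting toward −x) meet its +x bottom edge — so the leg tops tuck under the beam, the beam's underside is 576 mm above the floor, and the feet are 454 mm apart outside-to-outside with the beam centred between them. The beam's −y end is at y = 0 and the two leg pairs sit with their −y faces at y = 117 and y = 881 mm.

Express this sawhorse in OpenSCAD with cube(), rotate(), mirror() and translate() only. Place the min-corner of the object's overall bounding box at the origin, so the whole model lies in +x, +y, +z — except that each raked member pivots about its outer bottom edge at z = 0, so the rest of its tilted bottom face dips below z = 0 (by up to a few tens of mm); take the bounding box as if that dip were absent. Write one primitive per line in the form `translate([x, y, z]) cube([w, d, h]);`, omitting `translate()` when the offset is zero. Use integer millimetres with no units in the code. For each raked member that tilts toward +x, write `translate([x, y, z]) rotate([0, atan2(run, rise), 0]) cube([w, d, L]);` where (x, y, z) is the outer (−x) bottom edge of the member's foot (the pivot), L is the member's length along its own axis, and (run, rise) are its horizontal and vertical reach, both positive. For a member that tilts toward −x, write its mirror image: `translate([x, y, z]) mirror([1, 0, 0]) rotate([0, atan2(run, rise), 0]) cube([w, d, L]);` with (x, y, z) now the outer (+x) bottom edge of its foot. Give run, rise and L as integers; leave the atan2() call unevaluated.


translate([168, 0, 576]) cube([118, 1048, 73]);
translate([0, 117, 0]) rotate([0, atan2(168, 576), 0]) cube([44, 50, 600]);
translate([454, 117, 0]) mirror([1, 0, 0]) rotate([0, atan2(168, 576), 0]) cube([44, 50, 600]);
translate([0, 881, 0]) rotate([0, atan2(168, 576), 0]) cube([44, 50, 600]);
translate([454, 881, 0]) mirror([1, 0, 0]) rotate([0, atan2(168, 576), 0]) cube([44, 50, 600]);


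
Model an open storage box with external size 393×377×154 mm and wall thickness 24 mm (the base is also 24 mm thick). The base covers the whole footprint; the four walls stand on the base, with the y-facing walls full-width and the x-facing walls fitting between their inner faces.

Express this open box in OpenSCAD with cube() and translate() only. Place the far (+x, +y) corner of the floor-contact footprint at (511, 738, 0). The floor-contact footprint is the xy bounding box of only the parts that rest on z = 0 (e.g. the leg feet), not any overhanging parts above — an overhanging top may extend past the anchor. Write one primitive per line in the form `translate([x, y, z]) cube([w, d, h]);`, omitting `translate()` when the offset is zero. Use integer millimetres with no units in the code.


translate([118, 361, 0]) cube([393, 377, 24]);
translate([118, 361, 24]) cube([393, 24, 130]);
translate([118, 714, 24]) cube([393, 24, 130]);
translate([118, 385, 24]) cube([24, 329, 130]);
translate([487, 385, 24]) cube([24, 329, 130]);


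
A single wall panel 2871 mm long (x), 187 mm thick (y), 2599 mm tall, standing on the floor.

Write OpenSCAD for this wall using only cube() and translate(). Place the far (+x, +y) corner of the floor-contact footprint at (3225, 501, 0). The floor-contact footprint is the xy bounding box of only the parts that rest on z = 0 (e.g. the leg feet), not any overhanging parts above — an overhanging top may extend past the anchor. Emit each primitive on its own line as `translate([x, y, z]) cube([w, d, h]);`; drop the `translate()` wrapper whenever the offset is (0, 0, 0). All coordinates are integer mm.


translate([354, 314, 0]) cube([2871, 187, 2599]);


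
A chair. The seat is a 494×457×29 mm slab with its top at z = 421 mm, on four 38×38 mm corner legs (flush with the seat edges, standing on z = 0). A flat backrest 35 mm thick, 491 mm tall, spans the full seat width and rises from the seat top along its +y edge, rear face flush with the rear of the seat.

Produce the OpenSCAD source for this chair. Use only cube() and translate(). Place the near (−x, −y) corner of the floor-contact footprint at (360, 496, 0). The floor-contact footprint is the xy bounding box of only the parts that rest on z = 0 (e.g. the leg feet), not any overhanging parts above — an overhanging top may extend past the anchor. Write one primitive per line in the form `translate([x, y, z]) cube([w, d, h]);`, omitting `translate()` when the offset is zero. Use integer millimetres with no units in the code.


translate([360, 496, 392]) cube([494, 457, 29]);
translate([360, 496, 0]) cube([38, 38, 392]);
translate([816, 496, 0]) cube([38, 38, 392]);
translate([360, 915, 0]) cube([38, 38, 392]);
translate([816, 915, 0]) cube([38, 38, 392]);
translate([360, 918, 421]) cube([494, 35, 491]);


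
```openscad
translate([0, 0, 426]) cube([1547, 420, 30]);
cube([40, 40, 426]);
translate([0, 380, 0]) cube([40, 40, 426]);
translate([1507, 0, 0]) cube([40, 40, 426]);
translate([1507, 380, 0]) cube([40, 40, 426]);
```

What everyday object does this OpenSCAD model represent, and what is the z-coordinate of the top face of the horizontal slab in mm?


A bench. The seat-top height is 456 mm.

A long slab on four corner posts — a bench. The slab sits at z = 426 with thickness 30, so the top is 426 + 30 = 456 mm.


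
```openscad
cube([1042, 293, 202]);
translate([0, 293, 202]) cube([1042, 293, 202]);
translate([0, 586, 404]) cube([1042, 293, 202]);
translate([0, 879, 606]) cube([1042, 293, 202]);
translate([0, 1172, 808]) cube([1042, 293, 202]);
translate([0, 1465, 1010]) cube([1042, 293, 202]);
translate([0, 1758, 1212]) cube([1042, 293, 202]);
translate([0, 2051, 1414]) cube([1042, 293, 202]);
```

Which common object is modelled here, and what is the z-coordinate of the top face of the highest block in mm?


A staircase. The total rise is 1616 mm.

8 identical blocks, each offset up and back from the previous — a staircase. Each step is 202 mm tall and there are 8 of them, so the total rise is 8 × 202 = 1616 mm.


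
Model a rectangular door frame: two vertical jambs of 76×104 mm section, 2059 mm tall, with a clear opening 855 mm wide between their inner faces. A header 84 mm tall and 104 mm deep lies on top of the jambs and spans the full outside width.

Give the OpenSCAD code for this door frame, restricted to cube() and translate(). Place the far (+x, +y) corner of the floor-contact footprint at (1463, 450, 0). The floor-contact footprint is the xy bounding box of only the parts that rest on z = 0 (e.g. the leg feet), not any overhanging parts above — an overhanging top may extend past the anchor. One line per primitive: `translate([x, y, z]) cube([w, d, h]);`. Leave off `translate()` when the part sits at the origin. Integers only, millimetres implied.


translate([456, 346, 0]) cube([76, 104, 2059]);
translate([1387, 346, 0]) cube([76, 104, 2059]);
translate([456, 346, 2059]) cube([1007, 104, 84]);


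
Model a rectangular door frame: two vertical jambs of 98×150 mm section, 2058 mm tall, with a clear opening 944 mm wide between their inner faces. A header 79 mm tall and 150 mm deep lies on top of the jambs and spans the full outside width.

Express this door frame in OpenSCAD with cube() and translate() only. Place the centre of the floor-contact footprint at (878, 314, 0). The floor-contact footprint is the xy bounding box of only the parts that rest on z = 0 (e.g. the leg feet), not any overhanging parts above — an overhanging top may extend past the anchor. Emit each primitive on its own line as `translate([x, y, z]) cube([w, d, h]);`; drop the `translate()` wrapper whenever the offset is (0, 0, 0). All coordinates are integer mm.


translate([308, 239, 0]) cube([98, 150, 2058]);
translate([1350, 239, 0]) cube([98, 150, 2058]);
translate([308, 239, 2058]) cube([1140, 150, 79]);


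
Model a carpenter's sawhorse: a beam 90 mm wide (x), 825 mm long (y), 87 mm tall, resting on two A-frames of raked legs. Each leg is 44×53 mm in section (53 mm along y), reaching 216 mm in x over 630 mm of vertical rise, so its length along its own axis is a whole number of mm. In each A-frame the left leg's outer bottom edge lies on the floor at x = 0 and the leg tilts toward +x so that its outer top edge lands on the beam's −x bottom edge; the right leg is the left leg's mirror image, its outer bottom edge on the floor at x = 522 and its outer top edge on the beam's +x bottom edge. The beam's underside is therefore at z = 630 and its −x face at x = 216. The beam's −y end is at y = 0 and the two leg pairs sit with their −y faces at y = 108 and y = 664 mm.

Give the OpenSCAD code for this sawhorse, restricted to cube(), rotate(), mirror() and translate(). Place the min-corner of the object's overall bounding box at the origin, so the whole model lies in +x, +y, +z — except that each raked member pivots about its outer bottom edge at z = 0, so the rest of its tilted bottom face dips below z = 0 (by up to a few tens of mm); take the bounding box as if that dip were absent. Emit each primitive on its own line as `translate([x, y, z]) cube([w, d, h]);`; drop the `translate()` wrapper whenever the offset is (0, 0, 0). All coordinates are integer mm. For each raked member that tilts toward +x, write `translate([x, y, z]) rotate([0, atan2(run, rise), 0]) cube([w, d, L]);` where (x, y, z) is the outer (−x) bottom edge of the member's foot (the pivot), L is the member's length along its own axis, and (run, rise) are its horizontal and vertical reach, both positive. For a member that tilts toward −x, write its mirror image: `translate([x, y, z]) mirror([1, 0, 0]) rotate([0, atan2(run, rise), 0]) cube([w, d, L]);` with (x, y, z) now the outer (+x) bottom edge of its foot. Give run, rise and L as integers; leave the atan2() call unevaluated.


translate([216, 0, 630]) cube([90, 825, 87]);
translate([0, 108, 0]) rotate([0, atan2(216, 630), 0]) cube([44, 53, 666]);
translate([522, 108, 0]) mirror([1, 0, 0]) rotate([0, atan2(216, 630), 0]) cube([44, 53, 666]);
translate([0, 664, 0]) rotate([0, atan2(216, 630), 0]) cube([44, 53, 666]);
translate([522, 664, 0]) mirror([1, 0, 0]) rotate([0, atan2(216, 630), 0]) cube([44, 53, 666]);
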